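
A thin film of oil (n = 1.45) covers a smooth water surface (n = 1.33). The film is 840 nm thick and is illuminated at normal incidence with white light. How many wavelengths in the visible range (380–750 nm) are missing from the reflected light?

3

At the upper boundary (n = 1.0 to n = 1.45) the reflected ray undergoes a half-wave phase shift.
At the lower boundary (n = 1.45 to n = 1.33) the reflected ray undergoes no phase shift.
The two reflections differ by half a wavelength.
With one net inversion, destructive interference in reflection requires 2 n t = m λ.
λ = 2 n t / m = 2436 / m nm.
m=3: 812 nm (IR); m=4: 609 nm (visible); m=5: 487 nm (visible); m=6: 406 nm (visible); m=7: 348 nm (UV).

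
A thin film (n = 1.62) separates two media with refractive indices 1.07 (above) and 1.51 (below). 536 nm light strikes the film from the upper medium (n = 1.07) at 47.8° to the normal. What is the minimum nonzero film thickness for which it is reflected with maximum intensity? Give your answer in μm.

0.0948 μm

Ray reflecting at the top interface goes from n = 1.07 toward n = 1.62: a half-wave phase shift.
Ray reflecting at the bottom interface goes from n = 1.62 toward n = 1.51: no phase shift.
Exactly one π shift → a net half-wave offset.
For bright reflection here: 2 n t cos θ_r = (m + ½) λ.
Snell's law: 1.07 sin 47.8° = 1.62 sin θ_r → sin θ_r = 0.489, cos θ_r = 0.872.
Minimum at m = 0: t = λ / (4 n cos θ_r) = 536 / (4 × 1.62 × 0.872) = 94.8 nm.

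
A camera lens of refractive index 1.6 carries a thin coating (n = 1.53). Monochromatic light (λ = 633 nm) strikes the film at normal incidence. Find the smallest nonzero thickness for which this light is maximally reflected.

207 nm

Top surface (1.0 → 1.53): reflection off a higher-index medium gives a half-wave phase shift.
Ray reflecting at the bottom interface goes from n = 1.53 toward n = 1.6: a half-wave phase shift.
Zero or two π shifts → no net half-wave offset.
With no net inversion, constructive interference in reflection requires 2 n t = m λ.
The smallest nonzero thickness corresponds to m = 1: t = m λ / (2 n) = 1.00 × 633 / (2 × 1.53) = 207 nm.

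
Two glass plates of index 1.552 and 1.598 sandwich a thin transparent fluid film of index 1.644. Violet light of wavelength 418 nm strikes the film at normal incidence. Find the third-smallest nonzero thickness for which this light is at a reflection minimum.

381 nm

Top surface (1.552 → 1.644): reflection off a higher-index medium gives a half-wave phase shift.
Ray reflecting at the bottom interface goes from n = 1.644 toward n = 1.598: no phase shift.
Exactly one π shift → a net half-wave offset.
For weak reflection here: 2 n t = m λ.
The third-smallest nonzero thickness corresponds to m = 3: t = m λ / (2 n) = 3.00 × 418 / (2 × 1.644) = 381 nm.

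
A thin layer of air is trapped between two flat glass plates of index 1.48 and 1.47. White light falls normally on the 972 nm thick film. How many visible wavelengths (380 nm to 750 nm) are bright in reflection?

2

At the upper boundary (n = 1.48 to n = 1.0) the reflected ray undergoes no phase shift.
At the lower boundary (n = 1.0 to n = 1.47) the reflected ray undergoes a half-wave phase shift.
Net: one phase inversion between the two reflected rays.
For maximum reflection here: 2 n t = (m + ½) λ.
λ = 2 n t / (m + ½) = 1944 / (m + ½) nm.
m=2: 778 nm (IR); m=3: 555 nm (visible); m=4: 432 nm (visible); m=5: 353 nm (UV).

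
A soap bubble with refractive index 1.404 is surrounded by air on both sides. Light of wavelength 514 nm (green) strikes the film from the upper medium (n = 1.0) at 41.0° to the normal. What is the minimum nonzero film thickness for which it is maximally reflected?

Ray reflecting at the top interface goes from n = 1.0 toward n = 1.404: a half-wave phase shift.
Ray reflecting at the bottom interface goes from n = 1.404 toward n = 1.0: no phase shift.
The two reflections differ by half a wavelength.
So the condition for constructive reflection is 2 n t cos θ_r = (m + ½) λ.
Snell's law: 1.0 sin 41.0° = 1.404 sin θ_r → sin θ_r = 0.467, cos θ_r = 0.884.
Minimum at m = 0: t = λ / (4 n cos θ_r) = 514 / (4 × 1.404 × 0.884) = 104 nm.

104 nm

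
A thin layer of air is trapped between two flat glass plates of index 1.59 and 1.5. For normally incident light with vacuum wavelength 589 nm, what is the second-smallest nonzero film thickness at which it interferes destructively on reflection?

589 nm

Top surface (1.59 → 1.0): reflection off a lower-index medium gives no phase shift.
Ray reflecting at the bottom interface goes from n = 1.0 toward n = 1.5: a half-wave phase shift.
Exactly one π shift → a net half-wave offset.
So the condition for destructive reflection is 2 n t = m λ.
The second-smallest nonzero thickness corresponds to m = 2: t = m λ / (2 n) = 2.00 × 589 / (2 × 1.0) = 589 nm.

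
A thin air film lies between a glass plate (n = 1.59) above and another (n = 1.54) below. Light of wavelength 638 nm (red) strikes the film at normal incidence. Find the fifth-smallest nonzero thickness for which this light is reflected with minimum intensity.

1595 nm

Ray reflecting at the top interface goes from n = 1.59 toward n = 1.0: no phase shift.
At the lower boundary (n = 1.0 to n = 1.54) the reflected ray undergoes a half-wave phase shift.
The two reflections differ by half a wavelength.
With one net inversion, destructive interference in reflection requires 2 n t = m λ.
The fifth-smallest nonzero thickness corresponds to m = 5: t = m λ / (2 n) = 5.00 × 638 / (2 × 1.0) = 1595 nm.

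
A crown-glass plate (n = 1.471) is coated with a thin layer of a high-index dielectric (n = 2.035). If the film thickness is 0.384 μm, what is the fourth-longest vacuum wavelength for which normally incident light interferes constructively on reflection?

Top surface (1.0 → 2.035): reflection off a higher-index medium gives a half-wave phase shift.
Bottom surface (2.035 → 1.471): reflection off a lower-index medium gives no phase shift.
Net: one phase inversion between the two reflected rays.
So the condition for constructive reflection is 2 n t = (m + ½) λ.
λ = 2 n t / (m + ½). The fourth-longest wavelength is m = 3: λ = 2 × 2.035 × 384 / 3.50 = 447 nm.

447 nm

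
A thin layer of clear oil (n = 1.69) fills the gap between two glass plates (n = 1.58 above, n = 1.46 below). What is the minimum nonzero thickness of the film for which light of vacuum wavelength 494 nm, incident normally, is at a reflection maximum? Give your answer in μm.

Top surface (1.58 → 1.69): reflection off a higher-index medium gives a half-wave phase shift.
Ray reflecting at the bottom interface goes from n = 1.69 toward n = 1.46: no phase shift.
Net: one phase inversion between the two reflected rays.
For bright reflection here: 2 n t = (m + ½) λ.
Minimum at m = 0: t = λ / (4 n) = 494 / (4 × 1.69) = 73.1 nm.

0.0731 μm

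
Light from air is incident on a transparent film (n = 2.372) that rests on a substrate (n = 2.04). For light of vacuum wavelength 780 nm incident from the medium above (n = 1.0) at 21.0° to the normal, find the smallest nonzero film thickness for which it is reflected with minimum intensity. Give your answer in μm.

At the upper boundary (n = 1.0 to n = 2.372) the reflected ray undergoes a half-wave phase shift.
Bottom surface (2.372 → 2.04): reflection off a lower-index medium gives no phase shift.
Net: one phase inversion between the two reflected rays.
For minimum reflection here: 2 n t cos θ_r = m λ.
Snell's law: 1.0 sin 21.0° = 2.372 sin θ_r → sin θ_r = 0.151, cos θ_r = 0.989.
Minimum nonzero at m = 1: t = λ / (2 n cos θ_r) = 780 / (2 × 2.372 × 0.989) = 166 nm.

0.166 μm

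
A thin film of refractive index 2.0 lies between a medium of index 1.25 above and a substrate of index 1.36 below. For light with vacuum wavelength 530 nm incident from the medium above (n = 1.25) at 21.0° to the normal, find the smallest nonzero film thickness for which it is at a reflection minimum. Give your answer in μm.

0.136 μm

At the upper boundary (n = 1.25 to n = 2.0) the reflected ray undergoes a half-wave phase shift.
Bottom surface (2.0 → 1.36): reflection off a lower-index medium gives no phase shift.
Net: one phase inversion between the two reflected rays.
With one net inversion, destructive interference in reflection requires 2 n t cos θ_r = m λ.
Snell's law: 1.25 sin 21.0° = 2.0 sin θ_r → sin θ_r = 0.224, cos θ_r = 0.975.
Minimum nonzero at m = 1: t = λ / (2 n cos θ_r) = 530 / (2 × 2.0 × 0.975) = 136 nm.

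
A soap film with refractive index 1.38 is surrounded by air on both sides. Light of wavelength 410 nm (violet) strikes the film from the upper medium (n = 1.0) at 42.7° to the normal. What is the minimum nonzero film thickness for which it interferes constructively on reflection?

At the upper boundary (n = 1.0 to n = 1.38) the reflected ray undergoes a half-wave phase shift.
Bottom surface (1.38 → 1.0): reflection off a lower-index medium gives no phase shift.
Exactly one π shift → a net half-wave offset.
So the condition for constructive reflection is 2 n t cos θ_r = (m + ½) λ.
Snell's law: 1.0 sin 42.7° = 1.38 sin θ_r → sin θ_r = 0.491, cos θ_r = 0.871.
Minimum at m = 0: t = λ / (4 n cos θ_r) = 410 / (4 × 1.38 × 0.871) = 85.3 nm.

85.3 nm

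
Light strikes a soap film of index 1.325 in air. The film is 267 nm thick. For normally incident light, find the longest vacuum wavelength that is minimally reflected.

Ray reflecting at the top interface goes from n = 1.0 toward n = 1.325: a half-wave phase shift.
Ray reflecting at the bottom interface goes from n = 1.325 toward n = 1.0: no phase shift.
Net: one phase inversion between the two reflected rays.
So the condition for destructive reflection is 2 n t = m λ.
λ = 2 n t / m. The longest wavelength is m = 1: λ = 2 × 1.325 × 267 / 1.00 = 708 nm.

708 nm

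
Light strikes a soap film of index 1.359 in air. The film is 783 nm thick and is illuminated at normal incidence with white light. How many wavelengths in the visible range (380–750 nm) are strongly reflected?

3

Ray reflecting at the top interface goes from n = 1.0 toward n = 1.359: a half-wave phase shift.
Ray reflecting at the bottom interface goes from n = 1.359 toward n = 1.0: no phase shift.
Net: one phase inversion between the two reflected rays.
So the condition for constructive reflection is 2 n t = (m + ½) λ.
λ = 2 n t / (m + ½) = 2128 / (m + ½) nm.
m=2: 851 nm (IR); m=3: 608 nm (visible); m=4: 473 nm (visible); m=5: 387 nm (visible); m=6: 327 nm (UV).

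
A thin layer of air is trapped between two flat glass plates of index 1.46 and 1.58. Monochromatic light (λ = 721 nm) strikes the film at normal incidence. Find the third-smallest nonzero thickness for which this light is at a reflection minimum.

1082 nm

Ray reflecting at the top interface goes from n = 1.46 toward n = 1.0: no phase shift.
Bottom surface (1.0 → 1.58): reflection off a higher-index medium gives a half-wave phase shift.
Net: one phase inversion between the two reflected rays.
With one net inversion, destructive interference in reflection requires 2 n t = m λ.
The third-smallest nonzero thickness corresponds to m = 3: t = m λ / (2 n) = 3.00 × 721 / (2 × 1.0) = 1082 nm.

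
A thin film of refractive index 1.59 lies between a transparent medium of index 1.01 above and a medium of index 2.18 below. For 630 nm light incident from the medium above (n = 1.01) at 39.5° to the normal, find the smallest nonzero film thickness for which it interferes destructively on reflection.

At the upper boundary (n = 1.01 to n = 1.59) the reflected ray undergoes a half-wave phase shift.
At the lower boundary (n = 1.59 to n = 2.18) the reflected ray undergoes a half-wave phase shift.
Net: no relative phase inversion (both shifts match).
So the condition for destructive reflection is 2 n t cos θ_r = (m + ½) λ.
Snell's law: 1.01 sin 39.5° = 1.59 sin θ_r → sin θ_r = 0.404, cos θ_r = 0.915.
Minimum at m = 0: t = λ / (4 n cos θ_r) = 630 / (4 × 1.59 × 0.915) = 108 nm.

108 nm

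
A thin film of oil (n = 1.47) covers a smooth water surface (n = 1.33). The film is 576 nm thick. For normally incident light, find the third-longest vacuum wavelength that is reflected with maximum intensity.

677 nm

Top surface (1.0 → 1.47): reflection off a higher-index medium gives a half-wave phase shift.
Ray reflecting at the bottom interface goes from n = 1.47 toward n = 1.33: no phase shift.
Net: one phase inversion between the two reflected rays.
With one net inversion, constructive interference in reflection requires 2 n t = (m + ½) λ.
λ = 2 n t / (m + ½). The third-longest wavelength is m = 2: λ = 2 × 1.47 × 576 / 2.50 = 677 nm.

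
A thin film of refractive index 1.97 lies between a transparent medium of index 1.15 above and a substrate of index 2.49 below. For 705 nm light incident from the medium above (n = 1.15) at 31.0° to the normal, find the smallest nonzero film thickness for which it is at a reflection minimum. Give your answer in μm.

Ray reflecting at the top interface goes from n = 1.15 toward n = 1.97: a half-wave phase shift.
Ray reflecting at the bottom interface goes from n = 1.97 toward n = 2.49: a half-wave phase shift.
Zero or two π shifts → no net half-wave offset.
So the condition for destructive reflection is 2 n t cos θ_r = (m + ½) λ.
Snell's law: 1.15 sin 31.0° = 1.97 sin θ_r → sin θ_r = 0.301, cos θ_r = 0.954.
Minimum at m = 0: t = λ / (4 n cos θ_r) = 705 / (4 × 1.97 × 0.954) = 93.8 nm.

0.0938 μm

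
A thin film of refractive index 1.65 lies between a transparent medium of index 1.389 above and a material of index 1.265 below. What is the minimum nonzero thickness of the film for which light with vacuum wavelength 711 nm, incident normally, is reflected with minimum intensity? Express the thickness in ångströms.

2155 Å

Top surface (1.389 → 1.65): reflection off a higher-index medium gives a half-wave phase shift.
Ray reflecting at the bottom interface goes from n = 1.65 toward n = 1.265: no phase shift.
The two reflections differ by half a wavelength.
So the condition for destructive reflection is 2 n t = m λ.
Minimum nonzero at m = 1: t = λ / (2 n) = 711 / (2 × 1.65) = 215 nm.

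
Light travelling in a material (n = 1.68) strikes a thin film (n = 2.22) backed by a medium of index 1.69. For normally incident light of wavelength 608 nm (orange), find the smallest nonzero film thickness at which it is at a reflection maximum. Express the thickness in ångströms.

685 Å

Top surface (1.68 → 2.22): reflection off a higher-index medium gives a half-wave phase shift.
Bottom surface (2.22 → 1.69): reflection off a lower-index medium gives no phase shift.
The two reflections differ by half a wavelength.
With one net inversion, constructive interference in reflection requires 2 n t = (m + ½) λ.
Minimum at m = 0: t = λ / (4 n) = 608 / (4 × 2.22) = 68.5 nm.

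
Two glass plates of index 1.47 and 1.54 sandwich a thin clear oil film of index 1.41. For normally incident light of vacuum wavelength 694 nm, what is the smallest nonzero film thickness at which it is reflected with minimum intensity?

Ray reflecting at the top interface goes from n = 1.47 toward n = 1.41: no phase shift.
Ray reflecting at the bottom interface goes from n = 1.41 toward n = 1.54: a half-wave phase shift.
Exactly one π shift → a net half-wave offset.
So the condition for destructive reflection is 2 n t = m λ.
The smallest nonzero thickness corresponds to m = 1: t = m λ / (2 n) = 1.00 × 694 / (2 × 1.41) = 246 nm.

246 nm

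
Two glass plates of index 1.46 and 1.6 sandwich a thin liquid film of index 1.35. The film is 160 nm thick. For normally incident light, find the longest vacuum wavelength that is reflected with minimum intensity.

Top surface (1.46 → 1.35): reflection off a lower-index medium gives no phase shift.
Ray reflecting at the bottom interface goes from n = 1.35 toward n = 1.6: a half-wave phase shift.
The two reflections differ by half a wavelength.
With one net inversion, destructive interference in reflection requires 2 n t = m λ.
λ = 2 n t / m. The longest wavelength is m = 1: λ = 2 × 1.35 × 160 / 1.00 = 432 nm.

432 nm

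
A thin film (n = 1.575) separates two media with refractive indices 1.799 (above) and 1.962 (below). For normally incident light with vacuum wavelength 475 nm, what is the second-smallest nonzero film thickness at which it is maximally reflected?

226 nm

At the upper boundary (n = 1.799 to n = 1.575) the reflected ray undergoes no phase shift.
Ray reflecting at the bottom interface goes from n = 1.575 toward n = 1.962: a half-wave phase shift.
Exactly one π shift → a net half-wave offset.
For maximum reflection here: 2 n t = (m + ½) λ.
The second-smallest nonzero thickness corresponds to m = 1: t = (m + ½) λ / (2 n) = 1.50 × 475 / (2 × 1.575) = 226 nm.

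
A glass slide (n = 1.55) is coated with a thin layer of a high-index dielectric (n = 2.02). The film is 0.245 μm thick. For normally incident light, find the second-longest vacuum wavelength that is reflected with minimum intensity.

495 nm

Top surface (1.0 → 2.02): reflection off a higher-index medium gives a half-wave phase shift.
At the lower boundary (n = 2.02 to n = 1.55) the reflected ray undergoes no phase shift.
Exactly one π shift → a net half-wave offset.
So the condition for destructive reflection is 2 n t = m λ.
λ = 2 n t / m. The second-longest wavelength is m = 2: λ = 2 × 2.02 × 245 / 2.00 = 495 nm.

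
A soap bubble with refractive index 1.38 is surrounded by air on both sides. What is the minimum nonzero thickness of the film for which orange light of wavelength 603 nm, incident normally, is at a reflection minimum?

At the upper boundary (n = 1.0 to n = 1.38) the reflected ray undergoes a half-wave phase shift.
Bottom surface (1.38 → 1.0): reflection off a lower-index medium gives no phase shift.
Exactly one π shift → a net half-wave offset.
So the condition for destructive reflection is 2 n t = m λ.
Minimum nonzero at m = 1: t = λ / (2 n) = 603 / (2 × 1.38) = 218 nm.

218 nm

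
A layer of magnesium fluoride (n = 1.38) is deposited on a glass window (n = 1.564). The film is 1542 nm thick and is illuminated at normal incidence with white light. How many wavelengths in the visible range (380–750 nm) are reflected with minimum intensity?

Ray reflecting at the top interface goes from n = 1.0 toward n = 1.38: a half-wave phase shift.
Ray reflecting at the bottom interface goes from n = 1.38 toward n = 1.564: a half-wave phase shift.
Net: no relative phase inversion (both shifts match).
So the condition for destructive reflection is 2 n t = (m + ½) λ.
λ = 2 n t / (m + ½) = 4256 / (m + ½) nm.
m=5: 774 nm (IR); m=6: 655 nm (visible); m=7: 567 nm (visible); m=8: 501 nm (visible); m=9: 448 nm (visible); m=10: 405 nm (visible); m=11: 370 nm (UV).

5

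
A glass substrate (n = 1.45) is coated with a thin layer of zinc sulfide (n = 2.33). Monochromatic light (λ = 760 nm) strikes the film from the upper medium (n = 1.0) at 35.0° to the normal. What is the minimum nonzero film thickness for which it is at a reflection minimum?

Ray reflecting at the top interface goes from n = 1.0 toward n = 2.33: a half-wave phase shift.
At the lower boundary (n = 2.33 to n = 1.45) the reflected ray undergoes no phase shift.
The two reflections differ by half a wavelength.
With one net inversion, destructive interference in reflection requires 2 n t cos θ_r = m λ.
Snell's law: 1.0 sin 35.0° = 2.33 sin θ_r → sin θ_r = 0.246, cos θ_r = 0.969.
Minimum nonzero at m = 1: t = λ / (2 n cos θ_r) = 760 / (2 × 2.33 × 0.969) = 168 nm.

168 nm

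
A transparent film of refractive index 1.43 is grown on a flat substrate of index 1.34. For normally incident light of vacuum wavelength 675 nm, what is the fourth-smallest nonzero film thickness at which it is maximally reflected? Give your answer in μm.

Ray reflecting at the top interface goes from n = 1.0 toward n = 1.43: a half-wave phase shift.
At the lower boundary (n = 1.43 to n = 1.34) the reflected ray undergoes no phase shift.
The two reflections differ by half a wavelength.
With one net inversion, constructive interference in reflection requires 2 n t = (m + ½) λ.
The fourth-smallest nonzero thickness corresponds to m = 3: t = (m + ½) λ / (2 n) = 3.50 × 675 / (2 × 1.43) = 826 nm.

0.826 μm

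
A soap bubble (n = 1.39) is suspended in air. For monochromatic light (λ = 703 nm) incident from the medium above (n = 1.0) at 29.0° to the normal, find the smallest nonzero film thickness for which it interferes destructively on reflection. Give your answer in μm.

At the upper boundary (n = 1.0 to n = 1.39) the reflected ray undergoes a half-wave phase shift.
Bottom surface (1.39 → 1.0): reflection off a lower-index medium gives no phase shift.
The two reflections differ by half a wavelength.
So the condition for destructive reflection is 2 n t cos θ_r = m λ.
Snell's law: 1.0 sin 29.0° = 1.39 sin θ_r → sin θ_r = 0.349, cos θ_r = 0.937.
Minimum nonzero at m = 1: t = λ / (2 n cos θ_r) = 703 / (2 × 1.39 × 0.937) = 270 nm.

0.270 μm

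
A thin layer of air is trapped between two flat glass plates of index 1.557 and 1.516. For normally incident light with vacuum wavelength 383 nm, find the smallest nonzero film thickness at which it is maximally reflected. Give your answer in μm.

At the upper boundary (n = 1.557 to n = 1.0) the reflected ray undergoes no phase shift.
Ray reflecting at the bottom interface goes from n = 1.0 toward n = 1.516: a half-wave phase shift.
The two reflections differ by half a wavelength.
With one net inversion, constructive interference in reflection requires 2 n t = (m + ½) λ.
Minimum at m = 0: t = λ / (4 n) = 383 / (4 × 1.0) = 95.8 nm.

0.0958 μm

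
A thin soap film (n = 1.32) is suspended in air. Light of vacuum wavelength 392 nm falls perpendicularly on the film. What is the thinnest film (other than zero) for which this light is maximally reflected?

At the upper boundary (n = 1.0 to n = 1.32) the reflected ray undergoes a half-wave phase shift.
At the lower boundary (n = 1.32 to n = 1.0) the reflected ray undergoes no phase shift.
The two reflections differ by half a wavelength.
For strong reflection here: 2 n t = (m + ½) λ.
Minimum at m = 0: t = λ / (4 n) = 392 / (4 × 1.32) = 74.2 nm.

74.2 nm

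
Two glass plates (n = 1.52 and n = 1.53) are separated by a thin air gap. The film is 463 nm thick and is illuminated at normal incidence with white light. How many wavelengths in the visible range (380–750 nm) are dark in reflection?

Ray reflecting at the top interface goes from n = 1.52 toward n = 1.0: no phase shift.
At the lower boundary (n = 1.0 to n = 1.53) the reflected ray undergoes a half-wave phase shift.
The two reflections differ by half a wavelength.
So the condition for destructive reflection is 2 n t = m λ.
λ = 2 n t / m = 926 / m nm.
m=1: 926 nm (IR); m=2: 463 nm (visible); m=3: 309 nm (UV).

1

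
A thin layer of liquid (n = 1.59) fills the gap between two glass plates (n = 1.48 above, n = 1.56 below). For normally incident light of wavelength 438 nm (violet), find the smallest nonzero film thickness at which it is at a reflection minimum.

138 nm

Top surface (1.48 → 1.59): reflection off a higher-index medium gives a half-wave phase shift.
Ray reflecting at the bottom interface goes from n = 1.59 toward n = 1.56: no phase shift.
Net: one phase inversion between the two reflected rays.
So the condition for destructive reflection is 2 n t = m λ.
Minimum nonzero at m = 1: t = λ / (2 n) = 438 / (2 × 1.59) = 138 nm.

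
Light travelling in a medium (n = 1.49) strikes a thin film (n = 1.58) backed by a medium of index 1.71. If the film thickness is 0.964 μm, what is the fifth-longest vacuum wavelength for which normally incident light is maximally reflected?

609 nm

Top surface (1.49 → 1.58): reflection off a higher-index medium gives a half-wave phase shift.
Ray reflecting at the bottom interface goes from n = 1.58 toward n = 1.71: a half-wave phase shift.
Zero or two π shifts → no net half-wave offset.
With no net inversion, constructive interference in reflection requires 2 n t = m λ.
λ = 2 n t / m. The fifth-longest wavelength is m = 5: λ = 2 × 1.58 × 964 / 5.00 = 609 nm.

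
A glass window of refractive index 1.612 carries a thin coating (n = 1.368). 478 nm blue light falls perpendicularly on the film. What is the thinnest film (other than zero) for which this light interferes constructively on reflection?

175 nm

Top surface (1.0 → 1.368): reflection off a higher-index medium gives a half-wave phase shift.
At the lower boundary (n = 1.368 to n = 1.612) the reflected ray undergoes a half-wave phase shift.
Zero or two π shifts → no net half-wave offset.
So the condition for constructive reflection is 2 n t = m λ.
Minimum nonzero at m = 1: t = λ / (2 n) = 478 / (2 × 1.368) = 175 nm.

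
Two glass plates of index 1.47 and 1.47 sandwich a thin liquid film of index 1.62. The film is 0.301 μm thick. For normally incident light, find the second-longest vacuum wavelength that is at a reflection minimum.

Top surface (1.47 → 1.62): reflection off a higher-index medium gives a half-wave phase shift.
Bottom surface (1.62 → 1.47): reflection off a lower-index medium gives no phase shift.
The two reflections differ by half a wavelength.
So the condition for destructive reflection is 2 n t = m λ.
λ = 2 n t / m. The second-longest wavelength is m = 2: λ = 2 × 1.62 × 301 / 2.00 = 488 nm.

488 nm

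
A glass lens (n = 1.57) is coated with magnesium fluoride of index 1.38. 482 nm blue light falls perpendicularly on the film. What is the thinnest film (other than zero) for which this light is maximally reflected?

175 nm

Top surface (1.0 → 1.38): reflection off a higher-index medium gives a half-wave phase shift.
Bottom surface (1.38 → 1.57): reflection off a higher-index medium gives a half-wave phase shift.
The two reflections carry the same phase change, so no net offset.
So the condition for constructive reflection is 2 n t = m λ.
Minimum nonzero at m = 1: t = λ / (2 n) = 482 / (2 × 1.38) = 175 nm.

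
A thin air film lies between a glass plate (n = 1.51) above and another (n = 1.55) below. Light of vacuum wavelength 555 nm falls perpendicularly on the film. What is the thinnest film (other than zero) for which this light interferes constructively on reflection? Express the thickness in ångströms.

1388 Å

Ray reflecting at the top interface goes from n = 1.51 toward n = 1.0: no phase shift.
At the lower boundary (n = 1.0 to n = 1.55) the reflected ray undergoes a half-wave phase shift.
Exactly one π shift → a net half-wave offset.
So the condition for constructive reflection is 2 n t = (m + ½) λ.
Minimum at m = 0: t = λ / (4 n) = 555 / (4 × 1.0) = 139 nm.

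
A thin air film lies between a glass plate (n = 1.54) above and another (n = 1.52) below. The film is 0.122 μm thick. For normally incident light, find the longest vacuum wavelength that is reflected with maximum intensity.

488 nm

At the upper boundary (n = 1.54 to n = 1.0) the reflected ray undergoes no phase shift.
At the lower boundary (n = 1.0 to n = 1.52) the reflected ray undergoes a half-wave phase shift.
Net: one phase inversion between the two reflected rays.
With one net inversion, constructive interference in reflection requires 2 n t = (m + ½) λ.
λ = 2 n t / (m + ½). The longest wavelength is m = 0: λ = 2 × 1.0 × 122 / 0.500 = 488 nm.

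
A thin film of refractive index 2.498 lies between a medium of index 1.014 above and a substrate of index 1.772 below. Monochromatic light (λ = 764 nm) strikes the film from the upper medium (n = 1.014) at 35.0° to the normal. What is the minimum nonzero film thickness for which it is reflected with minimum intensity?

At the upper boundary (n = 1.014 to n = 2.498) the reflected ray undergoes a half-wave phase shift.
Ray reflecting at the bottom interface goes from n = 2.498 toward n = 1.772: no phase shift.
Net: one phase inversion between the two reflected rays.
With one net inversion, destructive interference in reflection requires 2 n t cos θ_r = m λ.
Snell's law: 1.014 sin 35.0° = 2.498 sin θ_r → sin θ_r = 0.233, cos θ_r = 0.973.
Minimum nonzero at m = 1: t = λ / (2 n cos θ_r) = 764 / (2 × 2.498 × 0.973) = 157 nm.

157 nm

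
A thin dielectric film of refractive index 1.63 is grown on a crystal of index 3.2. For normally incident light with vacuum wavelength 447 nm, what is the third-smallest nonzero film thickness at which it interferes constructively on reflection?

At the upper boundary (n = 1.0 to n = 1.63) the reflected ray undergoes a half-wave phase shift.
At the lower boundary (n = 1.63 to n = 3.2) the reflected ray undergoes a half-wave phase shift.
The two reflections carry the same phase change, so no net offset.
For strong reflection here: 2 n t = m λ.
The third-smallest nonzero thickness corresponds to m = 3: t = m λ / (2 n) = 3.00 × 447 / (2 × 1.63) = 411 nm.

411 nm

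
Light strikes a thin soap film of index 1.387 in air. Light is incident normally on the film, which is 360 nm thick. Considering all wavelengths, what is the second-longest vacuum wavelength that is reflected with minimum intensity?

499 nm

Top surface (1.0 → 1.387): reflection off a higher-index medium gives a half-wave phase shift.
At the lower boundary (n = 1.387 to n = 1.0) the reflected ray undergoes no phase shift.
Net: one phase inversion between the two reflected rays.
So the condition for destructive reflection is 2 n t = m λ.
λ = 2 n t / m. The second-longest wavelength is m = 2: λ = 2 × 1.387 × 360 / 2.00 = 499 nm.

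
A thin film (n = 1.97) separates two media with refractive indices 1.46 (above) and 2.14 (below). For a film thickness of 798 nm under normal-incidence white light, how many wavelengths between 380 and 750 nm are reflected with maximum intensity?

At the upper boundary (n = 1.46 to n = 1.97) the reflected ray undergoes a half-wave phase shift.
Ray reflecting at the bottom interface goes from n = 1.97 toward n = 2.14: a half-wave phase shift.
The two reflections carry the same phase change, so no net offset.
With no net inversion, constructive interference in reflection requires 2 n t = m λ.
λ = 2 n t / m = 3144 / m nm.
m=4: 786 nm (IR); m=5: 629 nm (visible); m=6: 524 nm (visible); m=7: 449 nm (visible); m=8: 393 nm (visible); m=9: 349 nm (UV).

4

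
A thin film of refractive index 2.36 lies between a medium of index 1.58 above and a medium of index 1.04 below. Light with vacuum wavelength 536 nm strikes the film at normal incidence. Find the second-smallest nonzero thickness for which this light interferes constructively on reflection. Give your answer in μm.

At the upper boundary (n = 1.58 to n = 2.36) the reflected ray undergoes a half-wave phase shift.
At the lower boundary (n = 2.36 to n = 1.04) the reflected ray undergoes no phase shift.
Exactly one π shift → a net half-wave offset.
With one net inversion, constructive interference in reflection requires 2 n t = (m + ½) λ.
The second-smallest nonzero thickness corresponds to m = 1: t = (m + ½) λ / (2 n) = 1.50 × 536 / (2 × 2.36) = 170 nm.

0.170 μm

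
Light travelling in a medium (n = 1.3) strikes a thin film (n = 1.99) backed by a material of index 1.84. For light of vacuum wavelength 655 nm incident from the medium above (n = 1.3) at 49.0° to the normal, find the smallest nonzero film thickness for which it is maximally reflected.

94.6 nm

Ray reflecting at the top interface goes from n = 1.3 toward n = 1.99: a half-wave phase shift.
At the lower boundary (n = 1.99 to n = 1.84) the reflected ray undergoes no phase shift.
Exactly one π shift → a net half-wave offset.
So the condition for constructive reflection is 2 n t cos θ_r = (m + ½) λ.
Snell's law: 1.3 sin 49.0° = 1.99 sin θ_r → sin θ_r = 0.493, cos θ_r = 0.870.
Minimum at m = 0: t = λ / (4 n cos θ_r) = 655 / (4 × 1.99 × 0.870) = 94.6 nm.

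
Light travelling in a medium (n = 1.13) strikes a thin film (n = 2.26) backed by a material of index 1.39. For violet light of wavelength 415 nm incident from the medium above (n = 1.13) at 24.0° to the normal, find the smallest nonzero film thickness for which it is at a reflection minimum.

Top surface (1.13 → 2.26): reflection off a higher-index medium gives a half-wave phase shift.
Bottom surface (2.26 → 1.39): reflection off a lower-index medium gives no phase shift.
Net: one phase inversion between the two reflected rays.
With one net inversion, destructive interference in reflection requires 2 n t cos θ_r = m λ.
Snell's law: 1.13 sin 24.0° = 2.26 sin θ_r → sin θ_r = 0.203, cos θ_r = 0.979.
Minimum nonzero at m = 1: t = λ / (2 n cos θ_r) = 415 / (2 × 2.26 × 0.979) = 93.8 nm.

93.8 nm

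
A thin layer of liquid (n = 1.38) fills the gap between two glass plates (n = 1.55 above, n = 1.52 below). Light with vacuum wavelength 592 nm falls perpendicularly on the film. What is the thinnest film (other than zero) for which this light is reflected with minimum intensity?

214 nm

Top surface (1.55 → 1.38): reflection off a lower-index medium gives no phase shift.
Ray reflecting at the bottom interface goes from n = 1.38 toward n = 1.52: a half-wave phase shift.
The two reflections differ by half a wavelength.
With one net inversion, destructive interference in reflection requires 2 n t = m λ.
Minimum nonzero at m = 1: t = λ / (2 n) = 592 / (2 × 1.38) = 214 nm.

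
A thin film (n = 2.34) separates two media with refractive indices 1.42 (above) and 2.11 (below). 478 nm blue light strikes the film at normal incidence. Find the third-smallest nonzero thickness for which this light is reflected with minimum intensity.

306 nm

Ray reflecting at the top interface goes from n = 1.42 toward n = 2.34: a half-wave phase shift.
At the lower boundary (n = 2.34 to n = 2.11) the reflected ray undergoes no phase shift.
Exactly one π shift → a net half-wave offset.
For minimum reflection here: 2 n t = m λ.
The third-smallest nonzero thickness corresponds to m = 3: t = m λ / (2 n) = 3.00 × 478 / (2 × 2.34) = 306 nm.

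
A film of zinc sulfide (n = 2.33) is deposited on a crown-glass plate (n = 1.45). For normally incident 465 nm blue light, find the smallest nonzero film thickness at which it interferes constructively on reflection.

Top surface (1.0 → 2.33): reflection off a higher-index medium gives a half-wave phase shift.
Bottom surface (2.33 → 1.45): reflection off a lower-index medium gives no phase shift.
Exactly one π shift → a net half-wave offset.
With one net inversion, constructive interference in reflection requires 2 n t = (m + ½) λ.
Minimum at m = 0: t = λ / (4 n) = 465 / (4 × 2.33) = 49.9 nm.

49.9 nm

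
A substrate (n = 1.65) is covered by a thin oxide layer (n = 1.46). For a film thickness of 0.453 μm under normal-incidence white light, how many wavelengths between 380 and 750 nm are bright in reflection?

2

Ray reflecting at the top interface goes from n = 1.0 toward n = 1.46: a half-wave phase shift.
At the lower boundary (n = 1.46 to n = 1.65) the reflected ray undergoes a half-wave phase shift.
Zero or two π shifts → no net half-wave offset.
For maximum reflection here: 2 n t = m λ.
λ = 2 n t / m = 1323 / m nm.
m=1: 1323 nm (IR); m=2: 661 nm (visible); m=3: 441 nm (visible); m=4: 331 nm (UV).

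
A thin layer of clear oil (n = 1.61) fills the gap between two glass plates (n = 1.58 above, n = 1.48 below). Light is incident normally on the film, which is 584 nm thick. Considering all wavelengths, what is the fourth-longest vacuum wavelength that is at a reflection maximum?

At the upper boundary (n = 1.58 to n = 1.61) the reflected ray undergoes a half-wave phase shift.
Bottom surface (1.61 → 1.48): reflection off a lower-index medium gives no phase shift.
Exactly one π shift → a net half-wave offset.
So the condition for constructive reflection is 2 n t = (m + ½) λ.
λ = 2 n t / (m + ½). The fourth-longest wavelength is m = 3: λ = 2 × 1.61 × 584 / 3.50 = 537 nm.

537 nm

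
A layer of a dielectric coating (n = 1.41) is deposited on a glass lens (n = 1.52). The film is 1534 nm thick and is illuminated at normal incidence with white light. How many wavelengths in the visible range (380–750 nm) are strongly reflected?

6

Top surface (1.0 → 1.41): reflection off a higher-index medium gives a half-wave phase shift.
Bottom surface (1.41 → 1.52): reflection off a higher-index medium gives a half-wave phase shift.
Net: no relative phase inversion (both shifts match).
For strong reflection here: 2 n t = m λ.
λ = 2 n t / m = 4326 / m nm.
m=5: 865 nm (IR); m=6: 721 nm (visible); m=7: 618 nm (visible); m=8: 541 nm (visible); m=9: 481 nm (visible); m=10: 433 nm (visible); m=11: 393 nm (visible); m=12: 360 nm (UV).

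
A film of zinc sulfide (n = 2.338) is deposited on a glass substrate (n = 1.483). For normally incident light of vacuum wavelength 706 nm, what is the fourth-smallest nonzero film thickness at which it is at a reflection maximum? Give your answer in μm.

Top surface (1.0 → 2.338): reflection off a higher-index medium gives a half-wave phase shift.
Ray reflecting at the bottom interface goes from n = 2.338 toward n = 1.483: no phase shift.
The two reflections differ by half a wavelength.
With one net inversion, constructive interference in reflection requires 2 n t = (m + ½) λ.
The fourth-smallest nonzero thickness corresponds to m = 3: t = (m + ½) λ / (2 n) = 3.50 × 706 / (2 × 2.338) = 528 nm.

0.528 μm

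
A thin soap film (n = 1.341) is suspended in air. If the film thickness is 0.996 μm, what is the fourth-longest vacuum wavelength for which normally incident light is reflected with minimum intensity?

668 nm

At the upper boundary (n = 1.0 to n = 1.341) the reflected ray undergoes a half-wave phase shift.
Ray reflecting at the bottom interface goes from n = 1.341 toward n = 1.0: no phase shift.
Net: one phase inversion between the two reflected rays.
So the condition for destructive reflection is 2 n t = m λ.
λ = 2 n t / m. The fourth-longest wavelength is m = 4: λ = 2 × 1.341 × 996 / 4.00 = 668 nm.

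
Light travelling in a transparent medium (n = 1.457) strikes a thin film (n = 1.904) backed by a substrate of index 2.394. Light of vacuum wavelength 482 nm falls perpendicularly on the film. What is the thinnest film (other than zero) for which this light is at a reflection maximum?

127 nm

Top surface (1.457 → 1.904): reflection off a higher-index medium gives a half-wave phase shift.
Ray reflecting at the bottom interface goes from n = 1.904 toward n = 2.394: a half-wave phase shift.
Net: no relative phase inversion (both shifts match).
So the condition for constructive reflection is 2 n t = m λ.
Minimum nonzero at m = 1: t = λ / (2 n) = 482 / (2 × 1.904) = 127 nm.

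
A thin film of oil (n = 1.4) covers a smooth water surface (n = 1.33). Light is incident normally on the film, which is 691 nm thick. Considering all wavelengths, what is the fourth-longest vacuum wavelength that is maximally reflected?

553 nm

Ray reflecting at the top interface goes from n = 1.0 toward n = 1.4: a half-wave phase shift.
Bottom surface (1.4 → 1.33): reflection off a lower-index medium gives no phase shift.
Net: one phase inversion between the two reflected rays.
So the condition for constructive reflection is 2 n t = (m + ½) λ.
λ = 2 n t / (m + ½). The fourth-longest wavelength is m = 3: λ = 2 × 1.4 × 691 / 3.50 = 553 nm.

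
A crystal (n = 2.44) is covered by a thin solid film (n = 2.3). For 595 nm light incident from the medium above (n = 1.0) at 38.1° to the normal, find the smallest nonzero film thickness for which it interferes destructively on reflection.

At the upper boundary (n = 1.0 to n = 2.3) the reflected ray undergoes a half-wave phase shift.
Bottom surface (2.3 → 2.44): reflection off a higher-index medium gives a half-wave phase shift.
The two reflections carry the same phase change, so no net offset.
For weak reflection here: 2 n t cos θ_r = (m + ½) λ.
Snell's law: 1.0 sin 38.1° = 2.3 sin θ_r → sin θ_r = 0.268, cos θ_r = 0.963.
Minimum at m = 0: t = λ / (4 n cos θ_r) = 595 / (4 × 2.3 × 0.963) = 67.1 nm.

67.1 nm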